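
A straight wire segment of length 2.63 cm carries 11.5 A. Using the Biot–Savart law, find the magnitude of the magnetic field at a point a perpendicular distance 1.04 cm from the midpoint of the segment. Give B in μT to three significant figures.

B ≈ 173 μT

For a finite straight segment, B = (μ₀I/4πd)(sinθ₁ + sinθ₂), where θ₁, θ₂ are the angles from the perpendicular to each end.
The perpendicular from the point meets the wire at its midpoint, so each end is L/2 = 0.01315 m away along the wire.
sinθ₁ = 0.01315/√(0.01315²+0.0104²) = 0.7843; sinθ₂ = 0.01315/√(0.01315²+0.0104²) = 0.7843.
B = (4π×10⁻⁷ × 11.5) / (4π × 0.0104) × (0.7843 + 0.7843) = 1.73×10⁻⁴ T.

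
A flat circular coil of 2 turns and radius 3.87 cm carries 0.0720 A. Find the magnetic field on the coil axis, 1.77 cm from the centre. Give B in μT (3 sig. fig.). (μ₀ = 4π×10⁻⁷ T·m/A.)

For an N-turn flat coil, B = Nμ₀IR²/[2(R²+z²)^(3/2)] with R = 0.0387 m, z = 0.0177 m.
B = 2 × 8.79×10⁻⁷ T = 1.76×10⁻⁶ T.

B ≈ 1.76 μT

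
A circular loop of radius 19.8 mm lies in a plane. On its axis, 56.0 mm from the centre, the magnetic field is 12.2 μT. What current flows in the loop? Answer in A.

On the axis of a loop, B = μ₀IR²/[2(R²+z²)^(3/2)], so I = 2B(R²+z²)^(3/2)/(μ₀R²).
R² + z² = 0.000392 + 0.003136 = 0.003528 m²; raised to 3/2 gives 2.10×10⁻⁴ m³.
I = 2 × 1.22×10⁻⁵ × 2.10×10⁻⁴ / (1.26×10⁻⁶ × 0.000392) = 10.4 A.

I ≈ 10.4 A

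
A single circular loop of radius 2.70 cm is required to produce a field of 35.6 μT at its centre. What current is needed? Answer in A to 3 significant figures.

At the centre of a circular loop B = μ₀I/(2R), so I = 2RB/μ₀.
With R = 0.027 m, I = 2 × 0.027 × 3.56×10⁻⁵ / (4π×10⁻⁷) = 1.53 A.

I ≈ 1.53 A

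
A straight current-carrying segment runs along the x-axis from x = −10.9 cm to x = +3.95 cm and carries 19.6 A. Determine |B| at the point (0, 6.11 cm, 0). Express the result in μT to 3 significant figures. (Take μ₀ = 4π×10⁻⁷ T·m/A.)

For a finite straight segment, B = (μ₀I/4πd)(sinθ₁ + sinθ₂), where θ₁, θ₂ are the angles from the perpendicular to each end.
The perpendicular distance is d = 0.0611 m; the end-offsets along the wire are a = 0.109 m and b = 0.0395 m.
sinθ₁ = 0.109/√(0.109²+0.0611²) = 0.8723; sinθ₂ = 0.0395/√(0.0395²+0.0611²) = 0.5429.
B = (4π×10⁻⁷ × 19.6) / (4π × 0.0611) × (0.8723 + 0.5429) = 4.54×10⁻⁵ T.

B ≈ 45.4 μT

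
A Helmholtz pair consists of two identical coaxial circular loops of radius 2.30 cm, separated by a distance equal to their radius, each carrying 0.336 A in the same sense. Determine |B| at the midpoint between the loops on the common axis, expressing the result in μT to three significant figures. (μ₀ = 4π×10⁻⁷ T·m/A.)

B ≈ 13.1 μT

Each loop contributes B = μ₀IR²/[2(R²+z²)^(3/2)] on the axis, with z measured from that loop.
Loop 1 (z = 0.0115 m): B₁ = 6.57×10⁻⁶ T. Loop 2 (z = 0.0115 m): B₂ = 6.57×10⁻⁶ T.
The fields add: B = B₁ + B₂ = 1.31×10⁻⁵ T.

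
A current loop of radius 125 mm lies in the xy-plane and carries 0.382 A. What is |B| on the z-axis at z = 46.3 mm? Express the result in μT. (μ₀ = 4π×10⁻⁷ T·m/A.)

B ≈ 1.58 μT

On the axis of a circular loop, B = μ₀IR² / [2(R²+z²)^(3/2)].
R² + z² = (0.125)² + (0.0463)² = 0.01777 m², and (R²+z²)^(3/2) = 2.37×10⁻³ m³.
B = (4π×10⁻⁷ × 0.382 × 0.01562) / (2 × 2.37×10⁻³) = 1.58×10⁻⁶ T.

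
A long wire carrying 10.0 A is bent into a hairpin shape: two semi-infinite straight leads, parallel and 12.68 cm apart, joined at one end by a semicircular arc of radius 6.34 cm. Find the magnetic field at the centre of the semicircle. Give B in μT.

B ≈ 81.1 μT

The semicircular arc contributes B_arc = μ₀I·π/(4πR) = μ₀I/(4R) = 4.96×10⁻⁵ T.
Each semi-infinite lead is at perpendicular distance R = 0.0634 m from the centre, with the perpendicular foot at its near end, so it contributes μ₀I/(4πR); both point the same way, together 3.15×10⁻⁵ T.
Arc and leads all point the same direction: B = 4.96×10⁻⁵ + 3.15×10⁻⁵ = 8.11×10⁻⁵ T.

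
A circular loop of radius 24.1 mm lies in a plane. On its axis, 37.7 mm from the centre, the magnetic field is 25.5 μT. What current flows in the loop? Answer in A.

I ≈ 6.26 A

On the axis of a loop, B = μ₀IR²/[2(R²+z²)^(3/2)], so I = 2B(R²+z²)^(3/2)/(μ₀R²).
R² + z² = 0.0005808 + 0.001421 = 0.002002 m²; raised to 3/2 gives 8.96×10⁻⁵ m³.
I = 2 × 2.55×10⁻⁵ × 8.96×10⁻⁵ / (1.26×10⁻⁶ × 0.0005808) = 6.26 A.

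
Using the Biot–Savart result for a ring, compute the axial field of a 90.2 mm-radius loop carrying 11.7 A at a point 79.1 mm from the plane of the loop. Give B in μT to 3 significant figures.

On the axis of a circular loop, B = μ₀IR² / [2(R²+z²)^(3/2)].
R² + z² = (0.0902)² + (0.0791)² = 0.01439 m², and (R²+z²)^(3/2) = 1.73×10⁻³ m³.
B = (4π×10⁻⁷ × 11.7 × 0.008136) / (2 × 1.73×10⁻³) = 3.46×10⁻⁵ T.

B ≈ 34.6 μT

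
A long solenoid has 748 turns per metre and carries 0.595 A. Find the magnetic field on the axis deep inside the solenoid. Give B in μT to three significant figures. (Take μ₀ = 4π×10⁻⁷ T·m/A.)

Inside a long solenoid, B = μ₀nI with n = 748 turns/m.
B = 4π×10⁻⁷ × 748 × 0.595 = 5.59×10⁻⁴ T.

B ≈ 559 μT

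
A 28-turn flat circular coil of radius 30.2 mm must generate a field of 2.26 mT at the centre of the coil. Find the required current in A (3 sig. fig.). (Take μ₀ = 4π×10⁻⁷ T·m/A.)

I ≈ 3.88 A

For an N-turn coil, B = Nμ₀I/(2R) with R = 0.0302 m, so I = 2RB/(Nμ₀) = 2 × 0.0302 × 2.26×10⁻³ / (28 × 4π×10⁻⁷) = 3.88 A.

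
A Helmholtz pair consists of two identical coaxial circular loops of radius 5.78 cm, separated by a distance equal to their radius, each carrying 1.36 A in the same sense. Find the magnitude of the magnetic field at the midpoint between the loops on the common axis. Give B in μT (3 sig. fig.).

Each loop contributes B = μ₀IR²/[2(R²+z²)^(3/2)] on the axis, with z measured from that loop.
Loop 1 (z = 0.0289 m): B₁ = 1.06×10⁻⁵ T. Loop 2 (z = 0.0289 m): B₂ = 1.06×10⁻⁵ T.
The fields add: B = B₁ + B₂ = 2.12×10⁻⁵ T.

B ≈ 21.2 μT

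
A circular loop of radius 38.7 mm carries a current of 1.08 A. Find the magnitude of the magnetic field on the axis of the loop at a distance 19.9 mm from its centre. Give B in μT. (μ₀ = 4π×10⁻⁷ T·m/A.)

B ≈ 12.3 μT

On the axis of a circular loop, B = μ₀IR² / [2(R²+z²)^(3/2)].
R² + z² = (0.0387)² + (0.0199)² = 0.001894 m², and (R²+z²)^(3/2) = 8.24×10⁻⁵ m³.
B = (4π×10⁻⁷ × 1.08 × 0.001498) / (2 × 8.24×10⁻⁵) = 1.23×10⁻⁵ T.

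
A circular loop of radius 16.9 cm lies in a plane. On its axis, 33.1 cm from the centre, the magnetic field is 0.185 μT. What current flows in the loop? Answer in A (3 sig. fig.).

I ≈ 0.529 A

On the axis of a loop, B = μ₀IR²/[2(R²+z²)^(3/2)], so I = 2B(R²+z²)^(3/2)/(μ₀R²).
R² + z² = 0.02856 + 0.1096 = 0.1381 m²; raised to 3/2 gives 5.13×10⁻² m³.
I = 2 × 1.85×10⁻⁷ × 5.13×10⁻² / (1.26×10⁻⁶ × 0.02856) = 0.529 A.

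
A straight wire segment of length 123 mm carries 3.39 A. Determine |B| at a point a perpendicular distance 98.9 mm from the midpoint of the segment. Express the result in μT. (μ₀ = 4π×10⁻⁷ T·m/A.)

For a finite straight segment, B = (μ₀I/4πd)(sinθ₁ + sinθ₂), where θ₁, θ₂ are the angles from the perpendicular to each end.
The perpendicular from the point meets the wire at its midpoint, so each end is L/2 = 0.0615 m away along the wire.
sinθ₁ = 0.0615/√(0.0615²+0.0989²) = 0.5281; sinθ₂ = 0.0615/√(0.0615²+0.0989²) = 0.5281.
B = (4π×10⁻⁷ × 3.39) / (4π × 0.0989) × (0.5281 + 0.5281) = 3.62×10⁻⁶ T.

B ≈ 3.62 μT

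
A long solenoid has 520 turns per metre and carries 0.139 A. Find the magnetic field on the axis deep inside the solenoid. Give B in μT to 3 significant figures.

Inside a long solenoid, B = μ₀nI with n = 520 turns/m.
B = 4π×10⁻⁷ × 520 × 0.139 = 9.08×10⁻⁵ T.

B ≈ 90.8 μT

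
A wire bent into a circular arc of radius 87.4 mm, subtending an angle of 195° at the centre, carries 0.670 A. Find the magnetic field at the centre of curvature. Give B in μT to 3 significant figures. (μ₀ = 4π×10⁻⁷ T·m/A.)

The Biot–Savart field of a circular arc at its centre is B = μ₀Iφ/(4πR), with φ = 3.403 rad.
B = (4π×10⁻⁷ × 0.670 × 3.403) / (4π × 0.0874) = 2.61×10⁻⁶ T.

B ≈ 2.61 μT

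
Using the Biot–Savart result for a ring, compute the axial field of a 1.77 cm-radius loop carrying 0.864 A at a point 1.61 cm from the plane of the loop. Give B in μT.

On the axis of a circular loop, B = μ₀IR² / [2(R²+z²)^(3/2)].
R² + z² = (0.0177)² + (0.0161)² = 0.0005725 m², and (R²+z²)^(3/2) = 1.37×10⁻⁵ m³.
B = (4π×10⁻⁷ × 0.864 × 0.0003133) / (2 × 1.37×10⁻⁵) = 1.24×10⁻⁵ T.

B ≈ 12.4 μT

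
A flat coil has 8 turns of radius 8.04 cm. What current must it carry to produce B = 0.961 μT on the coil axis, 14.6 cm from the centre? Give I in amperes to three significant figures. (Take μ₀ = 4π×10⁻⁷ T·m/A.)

For an N-turn coil, B = Nμ₀IR²/[2(R²+z²)^(3/2)] with R = 0.0804 m, z = 0.146 m, so I = 2B(R²+z²)^(3/2)/(Nμ₀R²) = 2 × 9.61×10⁻⁷ × 4.63×10⁻³ / (8 × 4π×10⁻⁷ × 0.006464) = 0.137 A.

I ≈ 0.137 A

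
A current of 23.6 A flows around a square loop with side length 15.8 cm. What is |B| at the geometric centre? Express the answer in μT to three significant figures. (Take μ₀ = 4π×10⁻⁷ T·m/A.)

B ≈ 169 μT

Each side is a finite straight segment at perpendicular distance d = a/(2 tan(π/4)) = 0.079 m from the centre, with end-angles ±π/4.
One side contributes B₁ = (μ₀I/4πd)·2 sin(π/4) = 4.22×10⁻⁵ T.
All 4 sides add in the same direction: B = 4 × 4.22×10⁻⁵ = 1.69×10⁻⁴ T.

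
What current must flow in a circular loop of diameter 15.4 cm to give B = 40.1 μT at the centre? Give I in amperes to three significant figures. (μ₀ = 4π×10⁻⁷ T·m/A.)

I ≈ 4.91 A

At the centre of a circular loop B = μ₀I/(2R), so I = 2RB/μ₀.
With R = 0.077 m, I = 2 × 0.077 × 4.01×10⁻⁵ / (4π×10⁻⁷) = 4.91 A.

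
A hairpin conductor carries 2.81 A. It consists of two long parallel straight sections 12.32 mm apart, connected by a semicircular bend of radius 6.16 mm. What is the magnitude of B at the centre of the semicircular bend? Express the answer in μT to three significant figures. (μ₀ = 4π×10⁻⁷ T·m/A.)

The semicircular arc contributes B_arc = μ₀I·π/(4πR) = μ₀I/(4R) = 1.43×10⁻⁴ T.
Each semi-infinite lead is at perpendicular distance R = 0.00616 m from the centre, with the perpendicular foot at its near end, so it contributes μ₀I/(4πR); both point the same way, together 9.12×10⁻⁵ T.
Arc and leads all point the same direction: B = 1.43×10⁻⁴ + 9.12×10⁻⁵ = 2.35×10⁻⁴ T.

B ≈ 235 μT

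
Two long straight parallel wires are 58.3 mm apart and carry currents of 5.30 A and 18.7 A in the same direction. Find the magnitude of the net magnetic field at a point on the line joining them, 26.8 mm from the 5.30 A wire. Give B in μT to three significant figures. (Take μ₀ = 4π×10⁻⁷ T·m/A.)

B ≈ 79.2 μT

Each long wire gives B = μ₀I/(2πd). Distances are d₁ = 0.0268 m and d₂ = 0.0315 m.
B₁ = 3.96×10⁻⁵ T, B₂ = 1.19×10⁻⁴ T.
Between parallel currents the two contributions point in opposite directions, so they subtract. B = |B₁ − B₂| = |3.96×10⁻⁵ − 1.19×10⁻⁴| = 7.92×10⁻⁵ T.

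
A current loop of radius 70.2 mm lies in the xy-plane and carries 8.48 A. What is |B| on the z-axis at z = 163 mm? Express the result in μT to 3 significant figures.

On the axis of a circular loop, B = μ₀IR² / [2(R²+z²)^(3/2)].
R² + z² = (0.0702)² + (0.163)² = 0.0315 m², and (R²+z²)^(3/2) = 5.59×10⁻³ m³.
B = (4π×10⁻⁷ × 8.48 × 0.004928) / (2 × 5.59×10⁻³) = 4.70×10⁻⁶ T.

B ≈ 4.70 μT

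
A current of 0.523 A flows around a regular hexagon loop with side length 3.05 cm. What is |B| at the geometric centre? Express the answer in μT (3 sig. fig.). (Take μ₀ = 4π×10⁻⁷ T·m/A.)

B ≈ 11.9 μT

Each side is a finite straight segment at perpendicular distance d = a/(2 tan(π/6)) = 0.02641 m from the centre, with end-angles ±π/6.
One side contributes B₁ = (μ₀I/4πd)·2 sin(π/6) = 1.98×10⁻⁶ T.
All 6 sides add in the same direction: B = 6 × 1.98×10⁻⁶ = 1.19×10⁻⁵ T.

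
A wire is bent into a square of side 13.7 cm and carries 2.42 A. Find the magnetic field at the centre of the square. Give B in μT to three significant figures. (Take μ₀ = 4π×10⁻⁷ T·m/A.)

Each side is a finite straight segment at perpendicular distance d = a/(2 tan(π/4)) = 0.0685 m from the centre, with end-angles ±π/4.
One side contributes B₁ = (μ₀I/4πd)·2 sin(π/4) = 5.00×10⁻⁶ T.
All 4 sides add in the same direction: B = 4 × 5.00×10⁻⁶ = 2.00×10⁻⁵ T.

B ≈ 20.0 μT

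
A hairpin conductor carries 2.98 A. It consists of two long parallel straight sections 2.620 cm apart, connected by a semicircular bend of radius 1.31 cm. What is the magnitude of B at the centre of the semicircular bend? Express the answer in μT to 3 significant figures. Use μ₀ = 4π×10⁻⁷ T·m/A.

B ≈ 117 μT

The semicircular arc contributes B_arc = μ₀I·π/(4πR) = μ₀I/(4R) = 7.15×10⁻⁵ T.
Each semi-infinite lead is at perpendicular distance R = 0.0131 m from the centre, with the perpendicular foot at its near end, so it contributes μ₀I/(4πR); both point the same way, together 4.55×10⁻⁵ T.
Arc and leads all point the same direction: B = 7.15×10⁻⁵ + 4.55×10⁻⁵ = 1.17×10⁻⁴ T.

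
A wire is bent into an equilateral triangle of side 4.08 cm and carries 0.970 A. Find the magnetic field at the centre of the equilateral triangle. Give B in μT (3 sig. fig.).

Each side is a finite straight segment at perpendicular distance d = a/(2 tan(π/3)) = 0.01178 m from the centre, with end-angles ±π/3.
One side contributes B₁ = (μ₀I/4πd)·2 sin(π/3) = 1.43×10⁻⁵ T.
All 3 sides add in the same direction: B = 3 × 1.43×10⁻⁵ = 4.28×10⁻⁵ T.

B ≈ 42.8 μT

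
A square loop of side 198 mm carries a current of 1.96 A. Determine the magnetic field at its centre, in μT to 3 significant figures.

B ≈ 11.2 μT

Each side is a finite straight segment at perpendicular distance d = a/(2 tan(π/4)) = 0.099 m from the centre, with end-angles ±π/4.
One side contributes B₁ = (μ₀I/4πd)·2 sin(π/4) = 2.80×10⁻⁶ T.
All 4 sides add in the same direction: B = 4 × 2.80×10⁻⁶ = 1.12×10⁻⁵ T.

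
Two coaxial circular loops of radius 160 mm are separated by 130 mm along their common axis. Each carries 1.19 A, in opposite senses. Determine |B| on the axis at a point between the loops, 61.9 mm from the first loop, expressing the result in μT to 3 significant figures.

B ≈ 0.151 μT

Each loop contributes B = μ₀IR²/[2(R²+z²)^(3/2)] on the axis, with z measured from that loop.
Loop 1 (z = 0.0619 m): B₁ = 3.79×10⁻⁶ T. Loop 2 (z = 0.0681 m): B₂ = 3.64×10⁻⁶ T.
The fields oppose: B = |B₁ − B₂| = 1.51×10⁻⁷ T.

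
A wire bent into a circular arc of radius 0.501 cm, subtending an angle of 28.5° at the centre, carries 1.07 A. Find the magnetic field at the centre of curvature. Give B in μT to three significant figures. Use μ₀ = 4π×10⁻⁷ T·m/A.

B ≈ 10.6 μT

The Biot–Savart field of a circular arc at its centre is B = μ₀Iφ/(4πR), with φ = 0.4974 rad.
B = (4π×10⁻⁷ × 1.07 × 0.4974) / (4π × 0.00501) = 1.06×10⁻⁵ T.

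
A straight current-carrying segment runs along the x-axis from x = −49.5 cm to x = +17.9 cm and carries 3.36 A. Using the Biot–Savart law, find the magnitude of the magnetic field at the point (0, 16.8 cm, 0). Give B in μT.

For a finite straight segment, B = (μ₀I/4πd)(sinθ₁ + sinθ₂), where θ₁, θ₂ are the angles from the perpendicular to each end.
The perpendicular distance is d = 0.168 m; the end-offsets along the wire are a = 0.495 m and b = 0.179 m.
sinθ₁ = 0.495/√(0.495²+0.168²) = 0.9469; sinθ₂ = 0.179/√(0.179²+0.168²) = 0.7292.
B = (4π×10⁻⁷ × 3.36) / (4π × 0.168) × (0.9469 + 0.7292) = 3.35×10⁻⁶ T.

B ≈ 3.35 μT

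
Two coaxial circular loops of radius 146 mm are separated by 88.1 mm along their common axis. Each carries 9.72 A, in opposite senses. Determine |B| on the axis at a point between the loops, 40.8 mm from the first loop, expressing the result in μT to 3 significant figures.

Each loop contributes B = μ₀IR²/[2(R²+z²)^(3/2)] on the axis, with z measured from that loop.
Loop 1 (z = 0.0408 m): B₁ = 3.74×10⁻⁵ T. Loop 2 (z = 0.0473 m): B₂ = 3.60×10⁻⁵ T.
The fields oppose: B = |B₁ − B₂| = 1.35×10⁻⁶ T.

B ≈ 1.35 μT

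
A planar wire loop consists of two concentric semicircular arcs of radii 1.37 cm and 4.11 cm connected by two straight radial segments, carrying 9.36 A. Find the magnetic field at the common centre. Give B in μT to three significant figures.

The radial connectors point toward the centre, so dl × r̂ = 0 and they contribute nothing.
Each semicircle gives μ₀I/(4R): inner arc 2.15×10⁻⁴ T, outer arc 7.15×10⁻⁵ T.
The two arcs carry current in opposite angular senses, so their fields oppose: B = |2.15×10⁻⁴ − 7.15×10⁻⁵| = 1.43×10⁻⁴ T.

B ≈ 143 μT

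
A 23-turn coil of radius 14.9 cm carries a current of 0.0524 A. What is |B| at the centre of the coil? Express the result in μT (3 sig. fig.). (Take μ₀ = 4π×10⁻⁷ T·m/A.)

For an N-turn flat coil, B = Nμ₀I/(2R) with R = 0.149 m.
B = 23 × 2.21×10⁻⁷ T = 5.08×10⁻⁶ T.

B ≈ 5.08 μT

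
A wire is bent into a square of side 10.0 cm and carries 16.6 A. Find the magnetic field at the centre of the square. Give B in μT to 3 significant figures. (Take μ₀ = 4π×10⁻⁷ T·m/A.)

Each side is a finite straight segment at perpendicular distance d = a/(2 tan(π/4)) = 0.05 m from the centre, with end-angles ±π/4.
One side contributes B₁ = (μ₀I/4πd)·2 sin(π/4) = 4.70×10⁻⁵ T.
All 4 sides add in the same direction: B = 4 × 4.70×10⁻⁵ = 1.88×10⁻⁴ T.

B ≈ 188 μT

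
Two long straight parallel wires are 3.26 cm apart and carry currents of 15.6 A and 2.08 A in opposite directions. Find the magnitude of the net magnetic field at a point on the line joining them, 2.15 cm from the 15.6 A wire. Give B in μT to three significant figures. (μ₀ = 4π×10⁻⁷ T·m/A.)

B ≈ 183 μT

Each long wire gives B = μ₀I/(2πd). Distances are d₁ = 0.0215 m and d₂ = 0.0111 m.
B₁ = 1.45×10⁻⁴ T, B₂ = 3.75×10⁻⁵ T.
Between antiparallel currents both contributions point the same way, so they add. B = B₁ + B₂ = 1.45×10⁻⁴ + 3.75×10⁻⁵ = 1.83×10⁻⁴ T.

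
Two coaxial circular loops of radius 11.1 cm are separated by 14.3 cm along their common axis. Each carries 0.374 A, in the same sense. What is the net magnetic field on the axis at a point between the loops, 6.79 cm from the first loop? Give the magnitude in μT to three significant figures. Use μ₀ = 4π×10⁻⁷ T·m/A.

Each loop contributes B = μ₀IR²/[2(R²+z²)^(3/2)] on the axis, with z measured from that loop.
Loop 1 (z = 0.0679 m): B₁ = 1.31×10⁻⁶ T. Loop 2 (z = 0.0751 m): B₂ = 1.20×10⁻⁶ T.
The fields add: B = B₁ + B₂ = 2.52×10⁻⁶ T.

B ≈ 2.52 μT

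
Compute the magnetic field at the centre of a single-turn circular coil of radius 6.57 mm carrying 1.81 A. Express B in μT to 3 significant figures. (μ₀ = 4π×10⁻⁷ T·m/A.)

B ≈ 173 μT

At the centre of a circular loop the Biot–Savart law gives B = μ₀I/(2R).
B = (4π×10⁻⁷ × 1.81) / (2 × 0.00657) = 1.73×10⁻⁴ T.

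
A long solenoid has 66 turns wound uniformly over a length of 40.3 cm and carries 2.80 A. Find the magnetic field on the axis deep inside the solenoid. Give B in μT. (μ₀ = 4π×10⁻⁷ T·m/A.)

Inside a long solenoid, B = μ₀nI with n = 163.8 turns/m.
B = 4π×10⁻⁷ × 163.8 × 2.80 = 5.76×10⁻⁴ T.

B ≈ 576 μT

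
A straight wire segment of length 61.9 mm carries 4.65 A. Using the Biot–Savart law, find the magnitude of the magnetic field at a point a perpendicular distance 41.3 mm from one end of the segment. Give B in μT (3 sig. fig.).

B ≈ 9.37 μT

For a finite straight segment, B = (μ₀I/4πd)(sinθ₁ + sinθ₂), where θ₁, θ₂ are the angles from the perpendicular to each end.
The perpendicular foot is at one end, so the two end-offsets along the wire are 0 and L = 0.0619 m.
sinθ₁ = 0/√(0²+0.0413²) = 0.0000; sinθ₂ = 0.0619/√(0.0619²+0.0413²) = 0.8318.
B = (4π×10⁻⁷ × 4.65) / (4π × 0.0413) × (0.0000 + 0.8318) = 9.37×10⁻⁶ T.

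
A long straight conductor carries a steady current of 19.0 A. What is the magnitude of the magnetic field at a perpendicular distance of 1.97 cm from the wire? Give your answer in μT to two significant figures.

For an infinitely long straight wire, B = μ₀I/(2πd).
B = (4π×10⁻⁷ × 19.0) / (2π × 0.0197) = 1.93×10⁻⁴ T.

B ≈ 190 μT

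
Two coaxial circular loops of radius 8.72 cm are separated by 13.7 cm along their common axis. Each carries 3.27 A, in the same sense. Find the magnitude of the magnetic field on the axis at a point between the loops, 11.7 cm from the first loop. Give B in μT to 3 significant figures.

B ≈ 26.8 μT

Each loop contributes B = μ₀IR²/[2(R²+z²)^(3/2)] on the axis, with z measured from that loop.
Loop 1 (z = 0.117 m): B₁ = 5.03×10⁻⁶ T. Loop 2 (z = 0.02 m): B₂ = 2.18×10⁻⁵ T.
The fields add: B = B₁ + B₂ = 2.68×10⁻⁵ T.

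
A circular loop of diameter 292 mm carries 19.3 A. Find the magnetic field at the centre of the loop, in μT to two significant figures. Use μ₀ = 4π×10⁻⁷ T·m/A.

B ≈ 83 μT

At the centre of a circular loop the Biot–Savart law gives B = μ₀I/(2R) (so R = 0.146 m).
B = (4π×10⁻⁷ × 19.3) / (2 × 0.146) = 8.31×10⁻⁵ T.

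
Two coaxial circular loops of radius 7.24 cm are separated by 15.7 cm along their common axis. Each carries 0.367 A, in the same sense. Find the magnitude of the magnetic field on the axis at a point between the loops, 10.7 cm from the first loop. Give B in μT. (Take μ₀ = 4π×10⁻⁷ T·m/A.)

B ≈ 2.33 μT

Each loop contributes B = μ₀IR²/[2(R²+z²)^(3/2)] on the axis, with z measured from that loop.
Loop 1 (z = 0.107 m): B₁ = 5.61×10⁻⁷ T. Loop 2 (z = 0.05 m): B₂ = 1.77×10⁻⁶ T.
The fields add: B = B₁ + B₂ = 2.33×10⁻⁶ T.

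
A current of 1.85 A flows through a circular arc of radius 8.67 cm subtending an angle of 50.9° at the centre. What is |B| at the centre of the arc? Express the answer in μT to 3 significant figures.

The Biot–Savart field of a circular arc at its centre is B = μ₀Iφ/(4πR), with φ = 0.8884 rad.
B = (4π×10⁻⁷ × 1.85 × 0.8884) / (4π × 0.0867) = 1.90×10⁻⁶ T.

B ≈ 1.90 μT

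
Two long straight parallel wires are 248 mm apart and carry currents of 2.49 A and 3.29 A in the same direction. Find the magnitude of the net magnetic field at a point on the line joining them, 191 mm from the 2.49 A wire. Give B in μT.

B ≈ 8.94 μT

Each long wire gives B = μ₀I/(2πd). Distances are d₁ = 0.191 m and d₂ = 0.057 m.
B₁ = 2.61×10⁻⁶ T, B₂ = 1.15×10⁻⁵ T.
Between parallel currents the two contributions point in opposite directions, so they subtract. B = |B₁ − B₂| = |2.61×10⁻⁶ − 1.15×10⁻⁵| = 8.94×10⁻⁶ T.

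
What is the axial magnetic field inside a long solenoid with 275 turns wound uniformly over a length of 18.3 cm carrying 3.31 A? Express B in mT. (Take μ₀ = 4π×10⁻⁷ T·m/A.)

B ≈ 6.25 mT

Inside a long solenoid, B = μ₀nI with n = 1503 turns/m.
B = 4π×10⁻⁷ × 1503 × 3.31 = 6.25×10⁻³ T.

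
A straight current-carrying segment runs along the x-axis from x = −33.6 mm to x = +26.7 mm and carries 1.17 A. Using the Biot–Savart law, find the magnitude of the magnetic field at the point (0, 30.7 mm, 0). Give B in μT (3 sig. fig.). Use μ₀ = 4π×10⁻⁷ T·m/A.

For a finite straight segment, B = (μ₀I/4πd)(sinθ₁ + sinθ₂), where θ₁, θ₂ are the angles from the perpendicular to each end.
The perpendicular distance is d = 0.0307 m; the end-offsets along the wire are a = 0.0336 m and b = 0.0267 m.
sinθ₁ = 0.0336/√(0.0336²+0.0307²) = 0.7382; sinθ₂ = 0.0267/√(0.0267²+0.0307²) = 0.6562.
B = (4π×10⁻⁷ × 1.17) / (4π × 0.0307) × (0.7382 + 0.6562) = 5.31×10⁻⁶ T.

B ≈ 5.31 μT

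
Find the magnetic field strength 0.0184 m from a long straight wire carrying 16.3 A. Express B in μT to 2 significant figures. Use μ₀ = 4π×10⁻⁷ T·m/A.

For an infinitely long straight wire, B = μ₀I/(2πd).
B = (4π×10⁻⁷ × 16.3) / (2π × 0.0184) = 1.77×10⁻⁴ T.

B ≈ 180 μT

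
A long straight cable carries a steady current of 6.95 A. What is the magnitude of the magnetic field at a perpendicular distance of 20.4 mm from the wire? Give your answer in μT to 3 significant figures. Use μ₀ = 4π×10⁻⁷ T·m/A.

For an infinitely long straight wire, B = μ₀I/(2πd).
B = (4π×10⁻⁷ × 6.95) / (2π × 0.0204) = 6.81×10⁻⁵ T.

B ≈ 68.1 μT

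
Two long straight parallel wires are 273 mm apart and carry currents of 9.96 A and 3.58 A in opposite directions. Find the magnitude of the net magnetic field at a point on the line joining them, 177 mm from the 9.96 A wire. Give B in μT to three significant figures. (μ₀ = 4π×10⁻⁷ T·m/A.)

Each long wire gives B = μ₀I/(2πd). Distances are d₁ = 0.177 m and d₂ = 0.096 m.
B₁ = 1.13×10⁻⁵ T, B₂ = 7.46×10⁻⁶ T.
Between antiparallel currents both contributions point the same way, so they add. B = B₁ + B₂ = 1.13×10⁻⁵ + 7.46×10⁻⁶ = 1.87×10⁻⁵ T.

B ≈ 18.7 μT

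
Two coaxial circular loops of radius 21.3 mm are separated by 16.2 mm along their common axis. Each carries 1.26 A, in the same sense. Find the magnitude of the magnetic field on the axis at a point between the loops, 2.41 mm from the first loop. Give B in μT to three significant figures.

Each loop contributes B = μ₀IR²/[2(R²+z²)^(3/2)] on the axis, with z measured from that loop.
Loop 1 (z = 0.00241 m): B₁ = 3.65×10⁻⁵ T. Loop 2 (z = 0.01379 m): B₂ = 2.20×10⁻⁵ T.
The fields add: B = B₁ + B₂ = 5.85×10⁻⁵ T.

B ≈ 58.5 μT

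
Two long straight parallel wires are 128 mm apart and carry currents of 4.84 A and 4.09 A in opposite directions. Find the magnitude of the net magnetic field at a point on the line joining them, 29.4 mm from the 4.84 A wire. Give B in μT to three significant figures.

Each long wire gives B = μ₀I/(2πd). Distances are d₁ = 0.0294 m and d₂ = 0.0986 m.
B₁ = 3.29×10⁻⁵ T, B₂ = 8.30×10⁻⁶ T.
Between antiparallel currents both contributions point the same way, so they add. B = B₁ + B₂ = 3.29×10⁻⁵ + 8.30×10⁻⁶ = 4.12×10⁻⁵ T.

B ≈ 41.2 μT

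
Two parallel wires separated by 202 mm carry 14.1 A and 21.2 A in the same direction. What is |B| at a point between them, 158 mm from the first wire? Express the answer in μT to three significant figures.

B ≈ 78.5 μT

Each long wire gives B = μ₀I/(2πd). Distances are d₁ = 0.158 m and d₂ = 0.044 m.
B₁ = 1.78×10⁻⁵ T, B₂ = 9.64×10⁻⁵ T.
Between parallel currents the two contributions point in opposite directions, so they subtract. B = |B₁ − B₂| = |1.78×10⁻⁵ − 9.64×10⁻⁵| = 7.85×10⁻⁵ T.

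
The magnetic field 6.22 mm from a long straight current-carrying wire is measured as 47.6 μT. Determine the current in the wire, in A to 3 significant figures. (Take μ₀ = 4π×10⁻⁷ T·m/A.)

For a long straight wire B = μ₀I/(2πd), so I = 2πdB/μ₀.
I = 2π × 0.00622 × 4.76×10⁻⁵ / (4π×10⁻⁷) = 1.48 A.

I ≈ 1.48 A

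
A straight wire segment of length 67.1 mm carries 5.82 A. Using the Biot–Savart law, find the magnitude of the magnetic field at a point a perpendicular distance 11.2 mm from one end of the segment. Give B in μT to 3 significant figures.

For a finite straight segment, B = (μ₀I/4πd)(sinθ₁ + sinθ₂), where θ₁, θ₂ are the angles from the perpendicular to each end.
The perpendicular foot is at one end, so the two end-offsets along the wire are 0 and L = 0.0671 m.
sinθ₁ = 0/√(0²+0.0112²) = 0.0000; sinθ₂ = 0.0671/√(0.0671²+0.0112²) = 0.9864.
B = (4π×10⁻⁷ × 5.82) / (4π × 0.0112) × (0.0000 + 0.9864) = 5.13×10⁻⁵ T.

B ≈ 51.3 μT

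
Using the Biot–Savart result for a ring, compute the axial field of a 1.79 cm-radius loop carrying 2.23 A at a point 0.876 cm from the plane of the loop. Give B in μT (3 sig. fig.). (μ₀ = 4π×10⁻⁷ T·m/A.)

B ≈ 56.7 μT

On the axis of a circular loop, B = μ₀IR² / [2(R²+z²)^(3/2)].
R² + z² = (0.0179)² + (0.00876)² = 0.0003971 m², and (R²+z²)^(3/2) = 7.91×10⁻⁶ m³.
B = (4π×10⁻⁷ × 2.23 × 0.0003204) / (2 × 7.91×10⁻⁶) = 5.67×10⁻⁵ T.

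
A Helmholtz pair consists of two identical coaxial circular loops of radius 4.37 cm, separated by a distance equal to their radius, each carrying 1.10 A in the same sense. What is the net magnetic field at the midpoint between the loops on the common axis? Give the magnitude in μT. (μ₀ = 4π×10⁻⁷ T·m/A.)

B ≈ 22.6 μT

Each loop contributes B = μ₀IR²/[2(R²+z²)^(3/2)] on the axis, with z measured from that loop.
Loop 1 (z = 0.02185 m): B₁ = 1.13×10⁻⁵ T. Loop 2 (z = 0.02185 m): B₂ = 1.13×10⁻⁵ T.
The fields add: B = B₁ + B₂ = 2.26×10⁻⁵ T.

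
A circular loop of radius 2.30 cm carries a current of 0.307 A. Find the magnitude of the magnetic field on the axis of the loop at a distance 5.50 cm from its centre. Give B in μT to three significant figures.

B ≈ 0.482 μT

On the axis of a circular loop, B = μ₀IR² / [2(R²+z²)^(3/2)].
R² + z² = (0.023)² + (0.055)² = 0.003554 m², and (R²+z²)^(3/2) = 2.12×10⁻⁴ m³.
B = (4π×10⁻⁷ × 0.307 × 0.000529) / (2 × 2.12×10⁻⁴) = 4.82×10⁻⁷ T.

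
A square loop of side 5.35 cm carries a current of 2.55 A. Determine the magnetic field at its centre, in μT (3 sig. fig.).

Each side is a finite straight segment at perpendicular distance d = a/(2 tan(π/4)) = 0.02675 m from the centre, with end-angles ±π/4.
One side contributes B₁ = (μ₀I/4πd)·2 sin(π/4) = 1.35×10⁻⁵ T.
All 4 sides add in the same direction: B = 4 × 1.35×10⁻⁵ = 5.39×10⁻⁵ T.

B ≈ 53.9 μT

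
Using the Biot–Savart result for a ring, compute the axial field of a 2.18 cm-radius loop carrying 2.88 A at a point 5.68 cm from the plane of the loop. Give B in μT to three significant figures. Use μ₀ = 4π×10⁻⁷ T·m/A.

On the axis of a circular loop, B = μ₀IR² / [2(R²+z²)^(3/2)].
R² + z² = (0.0218)² + (0.0568)² = 0.003701 m², and (R²+z²)^(3/2) = 2.25×10⁻⁴ m³.
B = (4π×10⁻⁷ × 2.88 × 0.0004752) / (2 × 2.25×10⁻⁴) = 3.82×10⁻⁶ T.

B ≈ 3.82 μT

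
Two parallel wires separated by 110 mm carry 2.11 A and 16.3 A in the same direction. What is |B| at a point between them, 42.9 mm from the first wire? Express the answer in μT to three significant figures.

Each long wire gives B = μ₀I/(2πd). Distances are d₁ = 0.0429 m and d₂ = 0.0671 m.
B₁ = 9.84×10⁻⁶ T, B₂ = 4.86×10⁻⁵ T.
Between parallel currents the two contributions point in opposite directions, so they subtract. B = |B₁ − B₂| = |9.84×10⁻⁶ − 4.86×10⁻⁵| = 3.87×10⁻⁵ T.

B ≈ 38.7 μT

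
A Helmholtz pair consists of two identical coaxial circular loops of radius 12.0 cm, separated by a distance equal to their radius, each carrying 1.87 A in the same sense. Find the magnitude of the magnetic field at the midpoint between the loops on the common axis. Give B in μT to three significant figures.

B ≈ 14.0 μT

Each loop contributes B = μ₀IR²/[2(R²+z²)^(3/2)] on the axis, with z measured from that loop.
Loop 1 (z = 0.06 m): B₁ = 7.01×10⁻⁶ T. Loop 2 (z = 0.06 m): B₂ = 7.01×10⁻⁶ T.
The fields add: B = B₁ + B₂ = 1.40×10⁻⁵ T.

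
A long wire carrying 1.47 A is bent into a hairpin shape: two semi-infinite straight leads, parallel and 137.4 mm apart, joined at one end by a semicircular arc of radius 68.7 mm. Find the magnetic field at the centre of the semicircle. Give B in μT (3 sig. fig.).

B ≈ 11.0 μT

The semicircular arc contributes B_arc = μ₀I·π/(4πR) = μ₀I/(4R) = 6.72×10⁻⁶ T.
Each semi-infinite lead is at perpendicular distance R = 0.0687 m from the centre, with the perpendicular foot at its near end, so it contributes μ₀I/(4πR); both point the same way, together 4.28×10⁻⁶ T.
Arc and leads all point the same direction: B = 6.72×10⁻⁶ + 4.28×10⁻⁶ = 1.10×10⁻⁵ T.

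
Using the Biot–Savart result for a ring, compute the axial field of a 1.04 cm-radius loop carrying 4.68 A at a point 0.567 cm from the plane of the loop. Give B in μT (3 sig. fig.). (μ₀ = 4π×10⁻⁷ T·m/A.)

On the axis of a circular loop, B = μ₀IR² / [2(R²+z²)^(3/2)].
R² + z² = (0.0104)² + (0.00567)² = 0.0001403 m², and (R²+z²)^(3/2) = 1.66×10⁻⁶ m³.
B = (4π×10⁻⁷ × 4.68 × 0.0001082) / (2 × 1.66×10⁻⁶) = 1.91×10⁻⁴ T.

B ≈ 191 μT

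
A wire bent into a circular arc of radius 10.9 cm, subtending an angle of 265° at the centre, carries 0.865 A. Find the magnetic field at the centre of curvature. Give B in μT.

The Biot–Savart field of a circular arc at its centre is B = μ₀Iφ/(4πR), with φ = 4.625 rad.
B = (4π×10⁻⁷ × 0.865 × 4.625) / (4π × 0.109) = 3.67×10⁻⁶ T.

B ≈ 3.67 μT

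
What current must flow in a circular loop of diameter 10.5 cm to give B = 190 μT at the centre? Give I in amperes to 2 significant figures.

I ≈ 16 A

At the centre of a circular loop B = μ₀I/(2R), so I = 2RB/μ₀.
With R = 0.0525 m, I = 2 × 0.0525 × 1.90×10⁻⁴ / (4π×10⁻⁷) = 15.9 A.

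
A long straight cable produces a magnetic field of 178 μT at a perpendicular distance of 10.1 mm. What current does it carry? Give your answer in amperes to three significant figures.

For a long straight wire B = μ₀I/(2πd), so I = 2πdB/μ₀.
I = 2π × 0.0101 × 1.78×10⁻⁴ / (4π×10⁻⁷) = 8.99 A.

I ≈ 8.99 A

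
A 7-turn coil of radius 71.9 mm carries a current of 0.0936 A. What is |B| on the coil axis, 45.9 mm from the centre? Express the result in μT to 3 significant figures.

For an N-turn flat coil, B = Nμ₀IR²/[2(R²+z²)^(3/2)] with R = 0.0719 m, z = 0.0459 m.
B = 7 × 4.90×10⁻⁷ T = 3.43×10⁻⁶ T.

B ≈ 3.43 μT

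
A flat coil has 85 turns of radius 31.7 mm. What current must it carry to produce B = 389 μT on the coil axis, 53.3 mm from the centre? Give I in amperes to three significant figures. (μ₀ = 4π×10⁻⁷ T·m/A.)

For an N-turn coil, B = Nμ₀IR²/[2(R²+z²)^(3/2)] with R = 0.0317 m, z = 0.0533 m, so I = 2B(R²+z²)^(3/2)/(Nμ₀R²) = 2 × 3.89×10⁻⁴ × 2.38×10⁻⁴ / (85 × 4π×10⁻⁷ × 0.001005) = 1.73 A.

I ≈ 1.73 A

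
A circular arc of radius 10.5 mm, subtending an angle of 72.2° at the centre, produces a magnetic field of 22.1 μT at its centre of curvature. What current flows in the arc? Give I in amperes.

I ≈ 1.84 A

For a circular arc, B = μ₀Iφ/(4πR) with φ in radians; here φ = 1.26 rad.
So I = 4πRB/(μ₀φ) = 4π × 0.0105 × 2.21×10⁻⁵ / (4π×10⁻⁷ × 1.26) = 1.84 A.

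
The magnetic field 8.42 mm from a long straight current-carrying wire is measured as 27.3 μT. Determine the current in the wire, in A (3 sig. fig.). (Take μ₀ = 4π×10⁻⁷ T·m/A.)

I ≈ 1.15 A

For a long straight wire B = μ₀I/(2πd), so I = 2πdB/μ₀.
I = 2π × 0.00842 × 2.73×10⁻⁵ / (4π×10⁻⁷) = 1.15 A.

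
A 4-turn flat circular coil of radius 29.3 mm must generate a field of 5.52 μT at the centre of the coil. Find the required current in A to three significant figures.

I ≈ 0.0644 A

For an N-turn coil, B = Nμ₀I/(2R) with R = 0.0293 m, so I = 2RB/(Nμ₀) = 2 × 0.0293 × 5.52×10⁻⁶ / (4 × 4π×10⁻⁷) = 6.44×10⁻² A.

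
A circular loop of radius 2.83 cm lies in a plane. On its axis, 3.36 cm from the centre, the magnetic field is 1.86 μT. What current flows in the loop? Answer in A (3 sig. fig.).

On the axis of a loop, B = μ₀IR²/[2(R²+z²)^(3/2)], so I = 2B(R²+z²)^(3/2)/(μ₀R²).
R² + z² = 0.0008009 + 0.001129 = 0.00193 m²; raised to 3/2 gives 8.48×10⁻⁵ m³.
I = 2 × 1.86×10⁻⁶ × 8.48×10⁻⁵ / (1.26×10⁻⁶ × 0.0008009) = 0.313 A.

I ≈ 0.313 A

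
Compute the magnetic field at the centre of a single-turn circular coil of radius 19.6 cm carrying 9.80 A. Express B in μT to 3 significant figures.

B ≈ 31.4 μT

At the centre of a circular loop the Biot–Savart law gives B = μ₀I/(2R).
B = (4π×10⁻⁷ × 9.80) / (2 × 0.196) = 3.14×10⁻⁵ T.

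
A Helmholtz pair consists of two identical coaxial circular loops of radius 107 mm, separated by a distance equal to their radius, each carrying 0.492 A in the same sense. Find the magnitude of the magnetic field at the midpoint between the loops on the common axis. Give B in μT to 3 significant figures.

Each loop contributes B = μ₀IR²/[2(R²+z²)^(3/2)] on the axis, with z measured from that loop.
Loop 1 (z = 0.0535 m): B₁ = 2.07×10⁻⁶ T. Loop 2 (z = 0.0535 m): B₂ = 2.07×10⁻⁶ T.
The fields add: B = B₁ + B₂ = 4.13×10⁻⁶ T.

B ≈ 4.13 μT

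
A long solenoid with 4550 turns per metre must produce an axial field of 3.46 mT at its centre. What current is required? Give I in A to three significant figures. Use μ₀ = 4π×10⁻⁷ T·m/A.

Inside a long solenoid B = μ₀nI with n = 4550 m⁻¹, so I = B/(μ₀n).
I = 3.46×10⁻³ / (4π×10⁻⁷ × 4550) = 0.605 A.

I ≈ 0.605 A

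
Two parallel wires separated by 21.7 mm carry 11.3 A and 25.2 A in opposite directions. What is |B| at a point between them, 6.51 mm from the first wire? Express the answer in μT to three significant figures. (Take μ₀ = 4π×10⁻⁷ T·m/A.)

Each long wire gives B = μ₀I/(2πd). Distances are d₁ = 0.00651 m and d₂ = 0.01519 m.
B₁ = 3.47×10⁻⁴ T, B₂ = 3.32×10⁻⁴ T.
Between antiparallel currents both contributions point the same way, so they add. B = B₁ + B₂ = 3.47×10⁻⁴ + 3.32×10⁻⁴ = 6.79×10⁻⁴ T.

B ≈ 679 μT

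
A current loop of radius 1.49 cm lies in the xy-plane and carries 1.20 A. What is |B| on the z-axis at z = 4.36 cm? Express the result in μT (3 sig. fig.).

On the axis of a circular loop, B = μ₀IR² / [2(R²+z²)^(3/2)].
R² + z² = (0.0149)² + (0.0436)² = 0.002123 m², and (R²+z²)^(3/2) = 9.78×10⁻⁵ m³.
B = (4π×10⁻⁷ × 1.20 × 0.000222) / (2 × 9.78×10⁻⁵) = 1.71×10⁻⁶ T.

B ≈ 1.71 μT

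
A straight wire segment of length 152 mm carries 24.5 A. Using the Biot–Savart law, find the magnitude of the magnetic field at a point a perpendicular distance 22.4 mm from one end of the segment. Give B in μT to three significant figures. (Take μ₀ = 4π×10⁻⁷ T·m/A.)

For a finite straight segment, B = (μ₀I/4πd)(sinθ₁ + sinθ₂), where θ₁, θ₂ are the angles from the perpendicular to each end.
The perpendicular foot is at one end, so the two end-offsets along the wire are 0 and L = 0.152 m.
sinθ₁ = 0/√(0²+0.0224²) = 0.0000; sinθ₂ = 0.152/√(0.152²+0.0224²) = 0.9893.
B = (4π×10⁻⁷ × 24.5) / (4π × 0.0224) × (0.0000 + 0.9893) = 1.08×10⁻⁴ T.

B ≈ 108 μT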